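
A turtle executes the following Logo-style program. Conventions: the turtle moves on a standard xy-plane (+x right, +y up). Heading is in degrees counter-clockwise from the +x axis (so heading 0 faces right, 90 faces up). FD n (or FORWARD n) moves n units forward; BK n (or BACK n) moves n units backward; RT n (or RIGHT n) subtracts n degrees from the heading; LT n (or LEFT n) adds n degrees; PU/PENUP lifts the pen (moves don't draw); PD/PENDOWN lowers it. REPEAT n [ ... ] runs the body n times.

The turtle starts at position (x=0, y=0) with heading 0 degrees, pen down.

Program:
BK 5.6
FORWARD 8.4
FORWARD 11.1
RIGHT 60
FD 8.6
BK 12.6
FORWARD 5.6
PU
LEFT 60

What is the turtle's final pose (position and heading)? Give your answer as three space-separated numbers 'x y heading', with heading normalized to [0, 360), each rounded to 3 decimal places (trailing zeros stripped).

Executing turtle program step by step:
Start: pos=(0,0), heading=0, pen down
BK 5.6: (0,0) -> (-5.6,0) [heading=0, draw]
FD 8.4: (-5.6,0) -> (2.8,0) [heading=0, draw]
FD 11.1: (2.8,0) -> (13.9,0) [heading=0, draw]
RT 60: heading 0 -> 300
FD 8.6: (13.9,0) -> (18.2,-7.448) [heading=300, draw]
BK 12.6: (18.2,-7.448) -> (11.9,3.464) [heading=300, draw]
FD 5.6: (11.9,3.464) -> (14.7,-1.386) [heading=300, draw]
PU: pen up
LT 60: heading 300 -> 0
Final: pos=(14.7,-1.386), heading=0, 6 segment(s) drawn

Answer: 14.7 -1.386 0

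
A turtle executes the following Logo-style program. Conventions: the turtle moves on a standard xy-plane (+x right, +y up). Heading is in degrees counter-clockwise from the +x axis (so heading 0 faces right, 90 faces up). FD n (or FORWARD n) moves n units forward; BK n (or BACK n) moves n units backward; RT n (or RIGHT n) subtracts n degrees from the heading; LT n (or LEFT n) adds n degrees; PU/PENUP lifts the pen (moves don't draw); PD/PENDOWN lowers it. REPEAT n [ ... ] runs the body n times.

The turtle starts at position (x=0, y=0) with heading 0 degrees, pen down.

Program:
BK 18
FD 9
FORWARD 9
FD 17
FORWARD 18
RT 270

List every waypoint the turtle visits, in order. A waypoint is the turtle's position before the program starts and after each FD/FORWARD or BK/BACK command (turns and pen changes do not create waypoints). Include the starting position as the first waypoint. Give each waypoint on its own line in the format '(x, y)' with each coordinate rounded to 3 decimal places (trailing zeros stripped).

Answer: (0, 0)
(-18, 0)
(-9, 0)
(0, 0)
(17, 0)
(35, 0)

Derivation:
Executing turtle program step by step:
Start: pos=(0,0), heading=0, pen down
BK 18: (0,0) -> (-18,0) [heading=0, draw]
FD 9: (-18,0) -> (-9,0) [heading=0, draw]
FD 9: (-9,0) -> (0,0) [heading=0, draw]
FD 17: (0,0) -> (17,0) [heading=0, draw]
FD 18: (17,0) -> (35,0) [heading=0, draw]
RT 270: heading 0 -> 90
Final: pos=(35,0), heading=90, 5 segment(s) drawn
Waypoints (6 total):
(0, 0)
(-18, 0)
(-9, 0)
(0, 0)
(17, 0)
(35, 0)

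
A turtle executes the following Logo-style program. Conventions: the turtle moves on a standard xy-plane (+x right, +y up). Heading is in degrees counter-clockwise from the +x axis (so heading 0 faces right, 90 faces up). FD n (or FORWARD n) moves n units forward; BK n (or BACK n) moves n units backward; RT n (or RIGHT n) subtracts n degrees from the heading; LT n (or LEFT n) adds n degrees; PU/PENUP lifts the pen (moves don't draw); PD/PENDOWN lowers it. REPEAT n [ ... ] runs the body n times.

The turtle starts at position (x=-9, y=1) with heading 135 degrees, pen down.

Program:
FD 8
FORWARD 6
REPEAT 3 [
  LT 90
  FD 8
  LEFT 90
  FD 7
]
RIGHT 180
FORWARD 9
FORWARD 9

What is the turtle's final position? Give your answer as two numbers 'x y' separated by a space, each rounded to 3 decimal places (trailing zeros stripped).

Executing turtle program step by step:
Start: pos=(-9,1), heading=135, pen down
FD 8: (-9,1) -> (-14.657,6.657) [heading=135, draw]
FD 6: (-14.657,6.657) -> (-18.899,10.899) [heading=135, draw]
REPEAT 3 [
  -- iteration 1/3 --
  LT 90: heading 135 -> 225
  FD 8: (-18.899,10.899) -> (-24.556,5.243) [heading=225, draw]
  LT 90: heading 225 -> 315
  FD 7: (-24.556,5.243) -> (-19.607,0.293) [heading=315, draw]
  -- iteration 2/3 --
  LT 90: heading 315 -> 45
  FD 8: (-19.607,0.293) -> (-13.95,5.95) [heading=45, draw]
  LT 90: heading 45 -> 135
  FD 7: (-13.95,5.95) -> (-18.899,10.899) [heading=135, draw]
  -- iteration 3/3 --
  LT 90: heading 135 -> 225
  FD 8: (-18.899,10.899) -> (-24.556,5.243) [heading=225, draw]
  LT 90: heading 225 -> 315
  FD 7: (-24.556,5.243) -> (-19.607,0.293) [heading=315, draw]
]
RT 180: heading 315 -> 135
FD 9: (-19.607,0.293) -> (-25.971,6.657) [heading=135, draw]
FD 9: (-25.971,6.657) -> (-32.335,13.021) [heading=135, draw]
Final: pos=(-32.335,13.021), heading=135, 10 segment(s) drawn

Answer: -32.335 13.021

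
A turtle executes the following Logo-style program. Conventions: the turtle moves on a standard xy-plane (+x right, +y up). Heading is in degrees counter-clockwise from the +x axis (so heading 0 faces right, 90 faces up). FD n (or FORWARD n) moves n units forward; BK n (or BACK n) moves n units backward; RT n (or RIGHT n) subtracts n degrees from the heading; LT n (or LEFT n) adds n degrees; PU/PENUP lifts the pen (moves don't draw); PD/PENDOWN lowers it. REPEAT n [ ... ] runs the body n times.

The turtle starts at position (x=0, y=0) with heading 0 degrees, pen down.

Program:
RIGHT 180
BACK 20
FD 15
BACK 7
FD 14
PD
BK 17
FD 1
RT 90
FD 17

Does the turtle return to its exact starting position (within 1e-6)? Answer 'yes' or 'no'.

Answer: no

Derivation:
Executing turtle program step by step:
Start: pos=(0,0), heading=0, pen down
RT 180: heading 0 -> 180
BK 20: (0,0) -> (20,0) [heading=180, draw]
FD 15: (20,0) -> (5,0) [heading=180, draw]
BK 7: (5,0) -> (12,0) [heading=180, draw]
FD 14: (12,0) -> (-2,0) [heading=180, draw]
PD: pen down
BK 17: (-2,0) -> (15,0) [heading=180, draw]
FD 1: (15,0) -> (14,0) [heading=180, draw]
RT 90: heading 180 -> 90
FD 17: (14,0) -> (14,17) [heading=90, draw]
Final: pos=(14,17), heading=90, 7 segment(s) drawn

Start position: (0, 0)
Final position: (14, 17)
Distance = 22.023; >= 1e-6 -> NOT closed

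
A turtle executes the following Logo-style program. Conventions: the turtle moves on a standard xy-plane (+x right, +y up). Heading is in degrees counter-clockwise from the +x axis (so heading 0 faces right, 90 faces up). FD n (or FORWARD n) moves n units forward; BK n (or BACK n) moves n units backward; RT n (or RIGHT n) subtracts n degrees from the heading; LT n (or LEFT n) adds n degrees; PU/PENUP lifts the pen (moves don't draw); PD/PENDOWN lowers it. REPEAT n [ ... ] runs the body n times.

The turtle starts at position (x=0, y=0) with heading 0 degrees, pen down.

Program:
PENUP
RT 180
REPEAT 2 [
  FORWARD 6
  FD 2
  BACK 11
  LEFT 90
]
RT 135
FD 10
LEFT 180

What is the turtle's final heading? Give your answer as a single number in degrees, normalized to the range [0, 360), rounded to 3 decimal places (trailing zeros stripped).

Answer: 45

Derivation:
Executing turtle program step by step:
Start: pos=(0,0), heading=0, pen down
PU: pen up
RT 180: heading 0 -> 180
REPEAT 2 [
  -- iteration 1/2 --
  FD 6: (0,0) -> (-6,0) [heading=180, move]
  FD 2: (-6,0) -> (-8,0) [heading=180, move]
  BK 11: (-8,0) -> (3,0) [heading=180, move]
  LT 90: heading 180 -> 270
  -- iteration 2/2 --
  FD 6: (3,0) -> (3,-6) [heading=270, move]
  FD 2: (3,-6) -> (3,-8) [heading=270, move]
  BK 11: (3,-8) -> (3,3) [heading=270, move]
  LT 90: heading 270 -> 0
]
RT 135: heading 0 -> 225
FD 10: (3,3) -> (-4.071,-4.071) [heading=225, move]
LT 180: heading 225 -> 45
Final: pos=(-4.071,-4.071), heading=45, 0 segment(s) drawn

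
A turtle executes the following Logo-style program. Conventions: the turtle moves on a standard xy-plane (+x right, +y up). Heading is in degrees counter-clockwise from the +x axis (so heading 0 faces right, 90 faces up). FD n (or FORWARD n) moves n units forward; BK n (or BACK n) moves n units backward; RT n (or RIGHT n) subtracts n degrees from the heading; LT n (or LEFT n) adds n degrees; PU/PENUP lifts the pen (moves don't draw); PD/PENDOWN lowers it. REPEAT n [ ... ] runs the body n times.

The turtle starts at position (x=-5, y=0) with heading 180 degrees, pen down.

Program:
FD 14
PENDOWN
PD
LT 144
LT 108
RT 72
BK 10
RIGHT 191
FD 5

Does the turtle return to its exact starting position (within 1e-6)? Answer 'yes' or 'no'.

Executing turtle program step by step:
Start: pos=(-5,0), heading=180, pen down
FD 14: (-5,0) -> (-19,0) [heading=180, draw]
PD: pen down
PD: pen down
LT 144: heading 180 -> 324
LT 108: heading 324 -> 72
RT 72: heading 72 -> 0
BK 10: (-19,0) -> (-29,0) [heading=0, draw]
RT 191: heading 0 -> 169
FD 5: (-29,0) -> (-33.908,0.954) [heading=169, draw]
Final: pos=(-33.908,0.954), heading=169, 3 segment(s) drawn

Start position: (-5, 0)
Final position: (-33.908, 0.954)
Distance = 28.924; >= 1e-6 -> NOT closed

Answer: no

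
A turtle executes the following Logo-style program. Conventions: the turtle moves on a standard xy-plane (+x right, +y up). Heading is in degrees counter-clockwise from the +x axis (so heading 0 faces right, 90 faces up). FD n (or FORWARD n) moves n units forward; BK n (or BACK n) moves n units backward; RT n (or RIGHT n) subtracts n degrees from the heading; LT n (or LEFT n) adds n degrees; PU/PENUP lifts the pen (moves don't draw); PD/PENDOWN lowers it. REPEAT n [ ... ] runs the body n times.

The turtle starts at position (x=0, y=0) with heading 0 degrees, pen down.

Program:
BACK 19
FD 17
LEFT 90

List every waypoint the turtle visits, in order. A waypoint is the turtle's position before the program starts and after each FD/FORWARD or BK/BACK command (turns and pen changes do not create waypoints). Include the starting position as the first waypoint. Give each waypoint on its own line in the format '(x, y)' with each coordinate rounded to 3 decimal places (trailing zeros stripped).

Executing turtle program step by step:
Start: pos=(0,0), heading=0, pen down
BK 19: (0,0) -> (-19,0) [heading=0, draw]
FD 17: (-19,0) -> (-2,0) [heading=0, draw]
LT 90: heading 0 -> 90
Final: pos=(-2,0), heading=90, 2 segment(s) drawn
Waypoints (3 total):
(0, 0)
(-19, 0)
(-2, 0)

Answer: (0, 0)
(-19, 0)
(-2, 0)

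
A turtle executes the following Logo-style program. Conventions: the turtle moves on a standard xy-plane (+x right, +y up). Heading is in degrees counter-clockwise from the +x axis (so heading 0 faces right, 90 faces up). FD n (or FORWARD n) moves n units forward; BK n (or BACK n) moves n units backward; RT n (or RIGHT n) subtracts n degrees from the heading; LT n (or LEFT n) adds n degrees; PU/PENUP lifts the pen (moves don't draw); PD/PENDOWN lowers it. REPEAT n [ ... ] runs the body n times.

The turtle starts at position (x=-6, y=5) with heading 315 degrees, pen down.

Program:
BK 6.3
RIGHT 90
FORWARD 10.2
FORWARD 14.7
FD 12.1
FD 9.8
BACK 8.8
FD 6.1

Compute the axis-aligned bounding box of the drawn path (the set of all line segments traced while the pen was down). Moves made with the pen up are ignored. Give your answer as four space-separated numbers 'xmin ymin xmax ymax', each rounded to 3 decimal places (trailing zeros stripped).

Answer: -43.547 -23.638 -6 9.455

Derivation:
Executing turtle program step by step:
Start: pos=(-6,5), heading=315, pen down
BK 6.3: (-6,5) -> (-10.455,9.455) [heading=315, draw]
RT 90: heading 315 -> 225
FD 10.2: (-10.455,9.455) -> (-17.667,2.242) [heading=225, draw]
FD 14.7: (-17.667,2.242) -> (-28.062,-8.152) [heading=225, draw]
FD 12.1: (-28.062,-8.152) -> (-36.618,-16.708) [heading=225, draw]
FD 9.8: (-36.618,-16.708) -> (-43.547,-23.638) [heading=225, draw]
BK 8.8: (-43.547,-23.638) -> (-37.325,-17.415) [heading=225, draw]
FD 6.1: (-37.325,-17.415) -> (-41.638,-21.729) [heading=225, draw]
Final: pos=(-41.638,-21.729), heading=225, 7 segment(s) drawn

Segment endpoints: x in {-43.547, -41.638, -37.325, -36.618, -28.062, -17.667, -10.455, -6}, y in {-23.638, -21.729, -17.415, -16.708, -8.152, 2.242, 5, 9.455}
xmin=-43.547, ymin=-23.638, xmax=-6, ymax=9.455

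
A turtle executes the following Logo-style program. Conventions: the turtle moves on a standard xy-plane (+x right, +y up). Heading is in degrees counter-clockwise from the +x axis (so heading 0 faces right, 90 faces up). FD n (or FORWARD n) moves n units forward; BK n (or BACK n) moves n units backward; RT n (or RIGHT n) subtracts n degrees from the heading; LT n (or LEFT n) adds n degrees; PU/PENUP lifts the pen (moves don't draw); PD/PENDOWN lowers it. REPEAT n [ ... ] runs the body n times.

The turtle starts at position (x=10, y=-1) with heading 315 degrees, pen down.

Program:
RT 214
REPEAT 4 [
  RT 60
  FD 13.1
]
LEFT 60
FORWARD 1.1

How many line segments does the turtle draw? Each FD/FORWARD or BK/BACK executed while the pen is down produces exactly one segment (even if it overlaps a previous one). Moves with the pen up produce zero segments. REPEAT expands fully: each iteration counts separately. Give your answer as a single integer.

Executing turtle program step by step:
Start: pos=(10,-1), heading=315, pen down
RT 214: heading 315 -> 101
REPEAT 4 [
  -- iteration 1/4 --
  RT 60: heading 101 -> 41
  FD 13.1: (10,-1) -> (19.887,7.594) [heading=41, draw]
  -- iteration 2/4 --
  RT 60: heading 41 -> 341
  FD 13.1: (19.887,7.594) -> (32.273,3.329) [heading=341, draw]
  -- iteration 3/4 --
  RT 60: heading 341 -> 281
  FD 13.1: (32.273,3.329) -> (34.773,-9.53) [heading=281, draw]
  -- iteration 4/4 --
  RT 60: heading 281 -> 221
  FD 13.1: (34.773,-9.53) -> (24.886,-18.124) [heading=221, draw]
]
LT 60: heading 221 -> 281
FD 1.1: (24.886,-18.124) -> (25.096,-19.204) [heading=281, draw]
Final: pos=(25.096,-19.204), heading=281, 5 segment(s) drawn
Segments drawn: 5

Answer: 5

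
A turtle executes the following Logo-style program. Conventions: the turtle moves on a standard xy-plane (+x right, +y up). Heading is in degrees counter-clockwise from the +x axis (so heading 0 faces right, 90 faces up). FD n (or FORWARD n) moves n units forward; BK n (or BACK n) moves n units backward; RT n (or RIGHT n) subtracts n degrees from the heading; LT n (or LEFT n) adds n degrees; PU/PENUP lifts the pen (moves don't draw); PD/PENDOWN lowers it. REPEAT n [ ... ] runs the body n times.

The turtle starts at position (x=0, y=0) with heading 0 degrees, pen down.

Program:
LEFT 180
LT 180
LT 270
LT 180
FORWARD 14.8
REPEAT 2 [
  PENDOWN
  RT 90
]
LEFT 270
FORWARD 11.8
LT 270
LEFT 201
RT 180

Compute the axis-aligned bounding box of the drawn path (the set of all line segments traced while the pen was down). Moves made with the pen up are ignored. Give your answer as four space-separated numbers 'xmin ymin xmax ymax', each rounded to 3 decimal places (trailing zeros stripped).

Answer: -11.8 0 0 14.8

Derivation:
Executing turtle program step by step:
Start: pos=(0,0), heading=0, pen down
LT 180: heading 0 -> 180
LT 180: heading 180 -> 0
LT 270: heading 0 -> 270
LT 180: heading 270 -> 90
FD 14.8: (0,0) -> (0,14.8) [heading=90, draw]
REPEAT 2 [
  -- iteration 1/2 --
  PD: pen down
  RT 90: heading 90 -> 0
  -- iteration 2/2 --
  PD: pen down
  RT 90: heading 0 -> 270
]
LT 270: heading 270 -> 180
FD 11.8: (0,14.8) -> (-11.8,14.8) [heading=180, draw]
LT 270: heading 180 -> 90
LT 201: heading 90 -> 291
RT 180: heading 291 -> 111
Final: pos=(-11.8,14.8), heading=111, 2 segment(s) drawn

Segment endpoints: x in {-11.8, 0, 0}, y in {0, 14.8, 14.8}
xmin=-11.8, ymin=0, xmax=0, ymax=14.8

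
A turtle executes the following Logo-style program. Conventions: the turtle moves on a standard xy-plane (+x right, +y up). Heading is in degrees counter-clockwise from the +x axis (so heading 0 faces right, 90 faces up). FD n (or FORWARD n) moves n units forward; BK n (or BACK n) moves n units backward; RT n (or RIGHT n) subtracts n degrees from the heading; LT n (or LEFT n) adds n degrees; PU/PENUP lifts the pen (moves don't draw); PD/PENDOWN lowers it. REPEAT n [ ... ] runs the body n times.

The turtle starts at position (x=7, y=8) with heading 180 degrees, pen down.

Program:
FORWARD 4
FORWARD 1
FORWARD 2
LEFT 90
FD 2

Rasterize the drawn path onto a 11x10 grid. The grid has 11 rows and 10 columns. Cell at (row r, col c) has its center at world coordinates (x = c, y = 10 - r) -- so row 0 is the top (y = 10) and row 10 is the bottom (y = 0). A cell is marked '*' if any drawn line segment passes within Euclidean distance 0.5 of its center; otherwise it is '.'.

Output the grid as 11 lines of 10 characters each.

Segment 0: (7,8) -> (3,8)
Segment 1: (3,8) -> (2,8)
Segment 2: (2,8) -> (0,8)
Segment 3: (0,8) -> (-0,6)

Answer: ..........
..........
********..
*.........
*.........
..........
..........
..........
..........
..........
..........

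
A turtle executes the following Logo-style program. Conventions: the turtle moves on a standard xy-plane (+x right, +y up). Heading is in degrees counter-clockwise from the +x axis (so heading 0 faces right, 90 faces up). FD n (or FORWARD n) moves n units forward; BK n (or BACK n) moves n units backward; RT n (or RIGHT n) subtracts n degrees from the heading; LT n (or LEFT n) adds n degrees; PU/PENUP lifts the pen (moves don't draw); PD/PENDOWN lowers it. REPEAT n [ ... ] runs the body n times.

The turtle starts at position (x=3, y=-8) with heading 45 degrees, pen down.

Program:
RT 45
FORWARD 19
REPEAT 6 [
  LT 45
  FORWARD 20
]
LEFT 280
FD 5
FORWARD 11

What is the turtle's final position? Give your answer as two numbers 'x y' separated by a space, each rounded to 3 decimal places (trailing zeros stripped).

Answer: -27.899 3.364

Derivation:
Executing turtle program step by step:
Start: pos=(3,-8), heading=45, pen down
RT 45: heading 45 -> 0
FD 19: (3,-8) -> (22,-8) [heading=0, draw]
REPEAT 6 [
  -- iteration 1/6 --
  LT 45: heading 0 -> 45
  FD 20: (22,-8) -> (36.142,6.142) [heading=45, draw]
  -- iteration 2/6 --
  LT 45: heading 45 -> 90
  FD 20: (36.142,6.142) -> (36.142,26.142) [heading=90, draw]
  -- iteration 3/6 --
  LT 45: heading 90 -> 135
  FD 20: (36.142,26.142) -> (22,40.284) [heading=135, draw]
  -- iteration 4/6 --
  LT 45: heading 135 -> 180
  FD 20: (22,40.284) -> (2,40.284) [heading=180, draw]
  -- iteration 5/6 --
  LT 45: heading 180 -> 225
  FD 20: (2,40.284) -> (-12.142,26.142) [heading=225, draw]
  -- iteration 6/6 --
  LT 45: heading 225 -> 270
  FD 20: (-12.142,26.142) -> (-12.142,6.142) [heading=270, draw]
]
LT 280: heading 270 -> 190
FD 5: (-12.142,6.142) -> (-17.066,5.274) [heading=190, draw]
FD 11: (-17.066,5.274) -> (-27.899,3.364) [heading=190, draw]
Final: pos=(-27.899,3.364), heading=190, 9 segment(s) drawn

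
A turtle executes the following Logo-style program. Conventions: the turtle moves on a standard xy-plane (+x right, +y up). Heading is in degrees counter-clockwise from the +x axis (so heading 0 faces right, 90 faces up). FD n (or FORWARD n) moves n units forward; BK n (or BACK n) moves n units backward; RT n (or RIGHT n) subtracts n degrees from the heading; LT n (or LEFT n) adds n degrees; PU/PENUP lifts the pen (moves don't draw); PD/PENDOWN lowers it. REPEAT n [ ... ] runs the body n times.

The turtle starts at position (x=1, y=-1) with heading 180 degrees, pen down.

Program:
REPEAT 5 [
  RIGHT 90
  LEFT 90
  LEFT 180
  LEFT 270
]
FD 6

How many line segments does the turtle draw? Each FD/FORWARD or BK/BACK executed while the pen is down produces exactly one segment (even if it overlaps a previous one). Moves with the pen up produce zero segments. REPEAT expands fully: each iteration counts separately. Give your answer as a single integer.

Executing turtle program step by step:
Start: pos=(1,-1), heading=180, pen down
REPEAT 5 [
  -- iteration 1/5 --
  RT 90: heading 180 -> 90
  LT 90: heading 90 -> 180
  LT 180: heading 180 -> 0
  LT 270: heading 0 -> 270
  -- iteration 2/5 --
  RT 90: heading 270 -> 180
  LT 90: heading 180 -> 270
  LT 180: heading 270 -> 90
  LT 270: heading 90 -> 0
  -- iteration 3/5 --
  RT 90: heading 0 -> 270
  LT 90: heading 270 -> 0
  LT 180: heading 0 -> 180
  LT 270: heading 180 -> 90
  -- iteration 4/5 --
  RT 90: heading 90 -> 0
  LT 90: heading 0 -> 90
  LT 180: heading 90 -> 270
  LT 270: heading 270 -> 180
  -- iteration 5/5 --
  RT 90: heading 180 -> 90
  LT 90: heading 90 -> 180
  LT 180: heading 180 -> 0
  LT 270: heading 0 -> 270
]
FD 6: (1,-1) -> (1,-7) [heading=270, draw]
Final: pos=(1,-7), heading=270, 1 segment(s) drawn
Segments drawn: 1

Answer: 1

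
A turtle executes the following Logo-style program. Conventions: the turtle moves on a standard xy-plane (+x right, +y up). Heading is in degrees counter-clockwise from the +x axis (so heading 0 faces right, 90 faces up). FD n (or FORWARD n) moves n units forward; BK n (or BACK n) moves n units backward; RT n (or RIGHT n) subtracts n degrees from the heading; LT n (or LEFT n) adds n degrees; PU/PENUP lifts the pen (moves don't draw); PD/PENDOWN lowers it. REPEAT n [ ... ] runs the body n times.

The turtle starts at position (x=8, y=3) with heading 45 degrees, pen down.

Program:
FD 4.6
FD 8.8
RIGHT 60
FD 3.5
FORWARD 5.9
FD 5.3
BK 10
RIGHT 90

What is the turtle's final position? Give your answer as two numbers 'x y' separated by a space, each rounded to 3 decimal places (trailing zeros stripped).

Answer: 22.015 11.259

Derivation:
Executing turtle program step by step:
Start: pos=(8,3), heading=45, pen down
FD 4.6: (8,3) -> (11.253,6.253) [heading=45, draw]
FD 8.8: (11.253,6.253) -> (17.475,12.475) [heading=45, draw]
RT 60: heading 45 -> 345
FD 3.5: (17.475,12.475) -> (20.856,11.569) [heading=345, draw]
FD 5.9: (20.856,11.569) -> (26.555,10.042) [heading=345, draw]
FD 5.3: (26.555,10.042) -> (31.674,8.671) [heading=345, draw]
BK 10: (31.674,8.671) -> (22.015,11.259) [heading=345, draw]
RT 90: heading 345 -> 255
Final: pos=(22.015,11.259), heading=255, 6 segment(s) drawn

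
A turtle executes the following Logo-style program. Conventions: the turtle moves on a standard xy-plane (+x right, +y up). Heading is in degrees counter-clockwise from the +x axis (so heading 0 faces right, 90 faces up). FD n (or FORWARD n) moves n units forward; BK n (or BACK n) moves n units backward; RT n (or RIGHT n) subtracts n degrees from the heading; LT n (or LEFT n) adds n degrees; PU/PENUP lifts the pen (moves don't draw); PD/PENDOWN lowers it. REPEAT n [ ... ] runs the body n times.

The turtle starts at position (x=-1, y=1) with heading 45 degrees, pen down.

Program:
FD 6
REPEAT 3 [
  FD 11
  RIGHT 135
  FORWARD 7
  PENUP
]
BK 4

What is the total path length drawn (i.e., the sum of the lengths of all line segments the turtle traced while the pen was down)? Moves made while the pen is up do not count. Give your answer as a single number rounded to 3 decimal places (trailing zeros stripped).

Executing turtle program step by step:
Start: pos=(-1,1), heading=45, pen down
FD 6: (-1,1) -> (3.243,5.243) [heading=45, draw]
REPEAT 3 [
  -- iteration 1/3 --
  FD 11: (3.243,5.243) -> (11.021,13.021) [heading=45, draw]
  RT 135: heading 45 -> 270
  FD 7: (11.021,13.021) -> (11.021,6.021) [heading=270, draw]
  PU: pen up
  -- iteration 2/3 --
  FD 11: (11.021,6.021) -> (11.021,-4.979) [heading=270, move]
  RT 135: heading 270 -> 135
  FD 7: (11.021,-4.979) -> (6.071,-0.029) [heading=135, move]
  PU: pen up
  -- iteration 3/3 --
  FD 11: (6.071,-0.029) -> (-1.707,7.749) [heading=135, move]
  RT 135: heading 135 -> 0
  FD 7: (-1.707,7.749) -> (5.293,7.749) [heading=0, move]
  PU: pen up
]
BK 4: (5.293,7.749) -> (1.293,7.749) [heading=0, move]
Final: pos=(1.293,7.749), heading=0, 3 segment(s) drawn

Segment lengths:
  seg 1: (-1,1) -> (3.243,5.243), length = 6
  seg 2: (3.243,5.243) -> (11.021,13.021), length = 11
  seg 3: (11.021,13.021) -> (11.021,6.021), length = 7
Total = 24

Answer: 24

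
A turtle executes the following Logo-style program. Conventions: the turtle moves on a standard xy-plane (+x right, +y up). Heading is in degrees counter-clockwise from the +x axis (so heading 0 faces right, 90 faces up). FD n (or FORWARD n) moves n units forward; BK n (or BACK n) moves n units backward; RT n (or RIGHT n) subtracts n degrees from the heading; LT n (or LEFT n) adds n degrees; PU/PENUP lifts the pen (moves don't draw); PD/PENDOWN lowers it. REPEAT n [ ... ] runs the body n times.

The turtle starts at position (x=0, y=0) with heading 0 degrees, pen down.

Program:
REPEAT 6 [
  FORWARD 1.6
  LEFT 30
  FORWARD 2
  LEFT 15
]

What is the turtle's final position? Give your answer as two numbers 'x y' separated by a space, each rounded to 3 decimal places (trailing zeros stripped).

Answer: -4.063 4.981

Derivation:
Executing turtle program step by step:
Start: pos=(0,0), heading=0, pen down
REPEAT 6 [
  -- iteration 1/6 --
  FD 1.6: (0,0) -> (1.6,0) [heading=0, draw]
  LT 30: heading 0 -> 30
  FD 2: (1.6,0) -> (3.332,1) [heading=30, draw]
  LT 15: heading 30 -> 45
  -- iteration 2/6 --
  FD 1.6: (3.332,1) -> (4.463,2.131) [heading=45, draw]
  LT 30: heading 45 -> 75
  FD 2: (4.463,2.131) -> (4.981,4.063) [heading=75, draw]
  LT 15: heading 75 -> 90
  -- iteration 3/6 --
  FD 1.6: (4.981,4.063) -> (4.981,5.663) [heading=90, draw]
  LT 30: heading 90 -> 120
  FD 2: (4.981,5.663) -> (3.981,7.395) [heading=120, draw]
  LT 15: heading 120 -> 135
  -- iteration 4/6 --
  FD 1.6: (3.981,7.395) -> (2.85,8.527) [heading=135, draw]
  LT 30: heading 135 -> 165
  FD 2: (2.85,8.527) -> (0.918,9.044) [heading=165, draw]
  LT 15: heading 165 -> 180
  -- iteration 5/6 --
  FD 1.6: (0.918,9.044) -> (-0.682,9.044) [heading=180, draw]
  LT 30: heading 180 -> 210
  FD 2: (-0.682,9.044) -> (-2.414,8.044) [heading=210, draw]
  LT 15: heading 210 -> 225
  -- iteration 6/6 --
  FD 1.6: (-2.414,8.044) -> (-3.546,6.913) [heading=225, draw]
  LT 30: heading 225 -> 255
  FD 2: (-3.546,6.913) -> (-4.063,4.981) [heading=255, draw]
  LT 15: heading 255 -> 270
]
Final: pos=(-4.063,4.981), heading=270, 12 segment(s) drawn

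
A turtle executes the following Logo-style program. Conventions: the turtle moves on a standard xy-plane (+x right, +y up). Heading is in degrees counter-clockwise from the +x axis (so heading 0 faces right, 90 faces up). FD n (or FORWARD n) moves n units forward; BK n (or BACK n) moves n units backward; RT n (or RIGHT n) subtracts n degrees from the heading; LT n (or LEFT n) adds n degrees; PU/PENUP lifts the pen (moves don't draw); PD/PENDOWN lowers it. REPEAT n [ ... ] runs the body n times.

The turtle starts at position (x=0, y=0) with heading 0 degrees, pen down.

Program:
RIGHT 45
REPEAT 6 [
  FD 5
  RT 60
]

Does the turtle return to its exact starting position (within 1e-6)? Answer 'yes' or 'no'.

Answer: yes

Derivation:
Executing turtle program step by step:
Start: pos=(0,0), heading=0, pen down
RT 45: heading 0 -> 315
REPEAT 6 [
  -- iteration 1/6 --
  FD 5: (0,0) -> (3.536,-3.536) [heading=315, draw]
  RT 60: heading 315 -> 255
  -- iteration 2/6 --
  FD 5: (3.536,-3.536) -> (2.241,-8.365) [heading=255, draw]
  RT 60: heading 255 -> 195
  -- iteration 3/6 --
  FD 5: (2.241,-8.365) -> (-2.588,-9.659) [heading=195, draw]
  RT 60: heading 195 -> 135
  -- iteration 4/6 --
  FD 5: (-2.588,-9.659) -> (-6.124,-6.124) [heading=135, draw]
  RT 60: heading 135 -> 75
  -- iteration 5/6 --
  FD 5: (-6.124,-6.124) -> (-4.83,-1.294) [heading=75, draw]
  RT 60: heading 75 -> 15
  -- iteration 6/6 --
  FD 5: (-4.83,-1.294) -> (0,0) [heading=15, draw]
  RT 60: heading 15 -> 315
]
Final: pos=(0,0), heading=315, 6 segment(s) drawn

Start position: (0, 0)
Final position: (0, 0)
Distance = 0; < 1e-6 -> CLOSED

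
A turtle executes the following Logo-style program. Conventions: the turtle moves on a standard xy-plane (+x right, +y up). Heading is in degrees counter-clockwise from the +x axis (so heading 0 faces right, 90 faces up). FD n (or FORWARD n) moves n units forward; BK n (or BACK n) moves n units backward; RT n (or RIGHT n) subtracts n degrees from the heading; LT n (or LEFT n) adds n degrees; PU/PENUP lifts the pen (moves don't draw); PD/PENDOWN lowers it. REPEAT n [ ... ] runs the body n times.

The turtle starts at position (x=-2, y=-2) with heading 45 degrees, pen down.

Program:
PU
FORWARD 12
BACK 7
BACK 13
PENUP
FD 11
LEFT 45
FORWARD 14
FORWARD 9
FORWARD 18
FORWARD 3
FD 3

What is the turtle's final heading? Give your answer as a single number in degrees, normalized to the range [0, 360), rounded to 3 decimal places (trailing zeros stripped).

Answer: 90

Derivation:
Executing turtle program step by step:
Start: pos=(-2,-2), heading=45, pen down
PU: pen up
FD 12: (-2,-2) -> (6.485,6.485) [heading=45, move]
BK 7: (6.485,6.485) -> (1.536,1.536) [heading=45, move]
BK 13: (1.536,1.536) -> (-7.657,-7.657) [heading=45, move]
PU: pen up
FD 11: (-7.657,-7.657) -> (0.121,0.121) [heading=45, move]
LT 45: heading 45 -> 90
FD 14: (0.121,0.121) -> (0.121,14.121) [heading=90, move]
FD 9: (0.121,14.121) -> (0.121,23.121) [heading=90, move]
FD 18: (0.121,23.121) -> (0.121,41.121) [heading=90, move]
FD 3: (0.121,41.121) -> (0.121,44.121) [heading=90, move]
FD 3: (0.121,44.121) -> (0.121,47.121) [heading=90, move]
Final: pos=(0.121,47.121), heading=90, 0 segment(s) drawn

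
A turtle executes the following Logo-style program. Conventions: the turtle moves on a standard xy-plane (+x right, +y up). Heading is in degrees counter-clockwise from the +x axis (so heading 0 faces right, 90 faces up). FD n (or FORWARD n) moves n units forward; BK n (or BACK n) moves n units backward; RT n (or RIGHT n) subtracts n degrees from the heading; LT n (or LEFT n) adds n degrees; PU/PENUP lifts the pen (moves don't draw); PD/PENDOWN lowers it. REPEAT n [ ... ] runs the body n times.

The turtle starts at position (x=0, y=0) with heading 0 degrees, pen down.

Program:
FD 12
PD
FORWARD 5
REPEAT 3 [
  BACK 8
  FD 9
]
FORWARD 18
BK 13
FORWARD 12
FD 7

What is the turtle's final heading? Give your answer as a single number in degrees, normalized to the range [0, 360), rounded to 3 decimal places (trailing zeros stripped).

Executing turtle program step by step:
Start: pos=(0,0), heading=0, pen down
FD 12: (0,0) -> (12,0) [heading=0, draw]
PD: pen down
FD 5: (12,0) -> (17,0) [heading=0, draw]
REPEAT 3 [
  -- iteration 1/3 --
  BK 8: (17,0) -> (9,0) [heading=0, draw]
  FD 9: (9,0) -> (18,0) [heading=0, draw]
  -- iteration 2/3 --
  BK 8: (18,0) -> (10,0) [heading=0, draw]
  FD 9: (10,0) -> (19,0) [heading=0, draw]
  -- iteration 3/3 --
  BK 8: (19,0) -> (11,0) [heading=0, draw]
  FD 9: (11,0) -> (20,0) [heading=0, draw]
]
FD 18: (20,0) -> (38,0) [heading=0, draw]
BK 13: (38,0) -> (25,0) [heading=0, draw]
FD 12: (25,0) -> (37,0) [heading=0, draw]
FD 7: (37,0) -> (44,0) [heading=0, draw]
Final: pos=(44,0), heading=0, 12 segment(s) drawn

Answer: 0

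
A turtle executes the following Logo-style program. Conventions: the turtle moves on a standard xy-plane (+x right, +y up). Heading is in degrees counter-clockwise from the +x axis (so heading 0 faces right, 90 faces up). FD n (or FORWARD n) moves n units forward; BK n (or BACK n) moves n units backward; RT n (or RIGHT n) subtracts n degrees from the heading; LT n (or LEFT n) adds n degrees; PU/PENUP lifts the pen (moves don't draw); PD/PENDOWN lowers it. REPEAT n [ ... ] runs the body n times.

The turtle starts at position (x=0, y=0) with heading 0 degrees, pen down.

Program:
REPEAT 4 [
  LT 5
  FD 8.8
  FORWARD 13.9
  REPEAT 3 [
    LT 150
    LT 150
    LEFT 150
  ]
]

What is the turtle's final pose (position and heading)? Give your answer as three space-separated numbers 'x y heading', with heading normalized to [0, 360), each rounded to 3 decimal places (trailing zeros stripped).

Answer: -3.135 -4.921 20

Derivation:
Executing turtle program step by step:
Start: pos=(0,0), heading=0, pen down
REPEAT 4 [
  -- iteration 1/4 --
  LT 5: heading 0 -> 5
  FD 8.8: (0,0) -> (8.767,0.767) [heading=5, draw]
  FD 13.9: (8.767,0.767) -> (22.614,1.978) [heading=5, draw]
  REPEAT 3 [
    -- iteration 1/3 --
    LT 150: heading 5 -> 155
    LT 150: heading 155 -> 305
    LT 150: heading 305 -> 95
    -- iteration 2/3 --
    LT 150: heading 95 -> 245
    LT 150: heading 245 -> 35
    LT 150: heading 35 -> 185
    -- iteration 3/3 --
    LT 150: heading 185 -> 335
    LT 150: heading 335 -> 125
    LT 150: heading 125 -> 275
  ]
  -- iteration 2/4 --
  LT 5: heading 275 -> 280
  FD 8.8: (22.614,1.978) -> (24.142,-6.688) [heading=280, draw]
  FD 13.9: (24.142,-6.688) -> (26.555,-20.377) [heading=280, draw]
  REPEAT 3 [
    -- iteration 1/3 --
    LT 150: heading 280 -> 70
    LT 150: heading 70 -> 220
    LT 150: heading 220 -> 10
    -- iteration 2/3 --
    LT 150: heading 10 -> 160
    LT 150: heading 160 -> 310
    LT 150: heading 310 -> 100
    -- iteration 3/3 --
    LT 150: heading 100 -> 250
    LT 150: heading 250 -> 40
    LT 150: heading 40 -> 190
  ]
  -- iteration 3/4 --
  LT 5: heading 190 -> 195
  FD 8.8: (26.555,-20.377) -> (18.055,-22.654) [heading=195, draw]
  FD 13.9: (18.055,-22.654) -> (4.629,-26.252) [heading=195, draw]
  REPEAT 3 [
    -- iteration 1/3 --
    LT 150: heading 195 -> 345
    LT 150: heading 345 -> 135
    LT 150: heading 135 -> 285
    -- iteration 2/3 --
    LT 150: heading 285 -> 75
    LT 150: heading 75 -> 225
    LT 150: heading 225 -> 15
    -- iteration 3/3 --
    LT 150: heading 15 -> 165
    LT 150: heading 165 -> 315
    LT 150: heading 315 -> 105
  ]
  -- iteration 4/4 --
  LT 5: heading 105 -> 110
  FD 8.8: (4.629,-26.252) -> (1.619,-17.983) [heading=110, draw]
  FD 13.9: (1.619,-17.983) -> (-3.135,-4.921) [heading=110, draw]
  REPEAT 3 [
    -- iteration 1/3 --
    LT 150: heading 110 -> 260
    LT 150: heading 260 -> 50
    LT 150: heading 50 -> 200
    -- iteration 2/3 --
    LT 150: heading 200 -> 350
    LT 150: heading 350 -> 140
    LT 150: heading 140 -> 290
    -- iteration 3/3 --
    LT 150: heading 290 -> 80
    LT 150: heading 80 -> 230
    LT 150: heading 230 -> 20
  ]
]
Final: pos=(-3.135,-4.921), heading=20, 8 segment(s) drawn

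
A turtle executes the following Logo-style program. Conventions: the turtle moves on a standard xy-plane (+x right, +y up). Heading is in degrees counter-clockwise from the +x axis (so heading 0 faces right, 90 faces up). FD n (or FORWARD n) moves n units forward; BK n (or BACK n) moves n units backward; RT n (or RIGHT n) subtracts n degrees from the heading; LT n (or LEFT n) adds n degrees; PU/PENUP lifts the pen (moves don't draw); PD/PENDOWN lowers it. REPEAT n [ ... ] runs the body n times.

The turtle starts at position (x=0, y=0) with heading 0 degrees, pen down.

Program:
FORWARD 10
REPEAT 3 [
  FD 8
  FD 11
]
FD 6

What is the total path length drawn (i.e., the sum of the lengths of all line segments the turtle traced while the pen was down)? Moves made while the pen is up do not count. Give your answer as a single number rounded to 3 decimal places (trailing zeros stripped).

Answer: 73

Derivation:
Executing turtle program step by step:
Start: pos=(0,0), heading=0, pen down
FD 10: (0,0) -> (10,0) [heading=0, draw]
REPEAT 3 [
  -- iteration 1/3 --
  FD 8: (10,0) -> (18,0) [heading=0, draw]
  FD 11: (18,0) -> (29,0) [heading=0, draw]
  -- iteration 2/3 --
  FD 8: (29,0) -> (37,0) [heading=0, draw]
  FD 11: (37,0) -> (48,0) [heading=0, draw]
  -- iteration 3/3 --
  FD 8: (48,0) -> (56,0) [heading=0, draw]
  FD 11: (56,0) -> (67,0) [heading=0, draw]
]
FD 6: (67,0) -> (73,0) [heading=0, draw]
Final: pos=(73,0), heading=0, 8 segment(s) drawn

Segment lengths:
  seg 1: (0,0) -> (10,0), length = 10
  seg 2: (10,0) -> (18,0), length = 8
  seg 3: (18,0) -> (29,0), length = 11
  seg 4: (29,0) -> (37,0), length = 8
  seg 5: (37,0) -> (48,0), length = 11
  seg 6: (48,0) -> (56,0), length = 8
  seg 7: (56,0) -> (67,0), length = 11
  seg 8: (67,0) -> (73,0), length = 6
Total = 73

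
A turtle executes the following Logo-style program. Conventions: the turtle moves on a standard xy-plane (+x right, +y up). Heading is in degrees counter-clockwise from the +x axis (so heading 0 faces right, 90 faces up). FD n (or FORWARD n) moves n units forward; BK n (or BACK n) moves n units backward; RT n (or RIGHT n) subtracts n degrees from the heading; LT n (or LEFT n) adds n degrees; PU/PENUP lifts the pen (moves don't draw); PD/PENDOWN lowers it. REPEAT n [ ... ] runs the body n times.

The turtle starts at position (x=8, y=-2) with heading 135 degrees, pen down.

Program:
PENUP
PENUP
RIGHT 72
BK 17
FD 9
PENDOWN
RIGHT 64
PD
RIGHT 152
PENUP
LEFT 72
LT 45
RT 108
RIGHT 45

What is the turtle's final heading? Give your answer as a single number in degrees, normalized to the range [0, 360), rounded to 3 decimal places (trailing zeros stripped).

Executing turtle program step by step:
Start: pos=(8,-2), heading=135, pen down
PU: pen up
PU: pen up
RT 72: heading 135 -> 63
BK 17: (8,-2) -> (0.282,-17.147) [heading=63, move]
FD 9: (0.282,-17.147) -> (4.368,-9.128) [heading=63, move]
PD: pen down
RT 64: heading 63 -> 359
PD: pen down
RT 152: heading 359 -> 207
PU: pen up
LT 72: heading 207 -> 279
LT 45: heading 279 -> 324
RT 108: heading 324 -> 216
RT 45: heading 216 -> 171
Final: pos=(4.368,-9.128), heading=171, 0 segment(s) drawn

Answer: 171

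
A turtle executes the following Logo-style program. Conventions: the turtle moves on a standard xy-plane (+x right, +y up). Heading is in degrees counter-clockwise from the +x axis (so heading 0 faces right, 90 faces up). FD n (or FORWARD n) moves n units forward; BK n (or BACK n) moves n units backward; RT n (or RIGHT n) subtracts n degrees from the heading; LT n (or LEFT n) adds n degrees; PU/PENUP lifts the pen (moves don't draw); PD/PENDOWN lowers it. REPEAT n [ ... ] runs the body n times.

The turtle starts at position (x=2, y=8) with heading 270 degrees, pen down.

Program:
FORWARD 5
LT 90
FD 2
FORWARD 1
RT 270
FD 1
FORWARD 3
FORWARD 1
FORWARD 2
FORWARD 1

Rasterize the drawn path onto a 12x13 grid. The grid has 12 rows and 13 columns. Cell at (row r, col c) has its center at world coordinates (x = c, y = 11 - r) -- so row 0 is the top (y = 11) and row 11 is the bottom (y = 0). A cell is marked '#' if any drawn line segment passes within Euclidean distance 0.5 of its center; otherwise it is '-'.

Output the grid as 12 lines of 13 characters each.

Answer: -----#-------
-----#-------
-----#-------
--#--#-------
--#--#-------
--#--#-------
--#--#-------
--#--#-------
--####-------
-------------
-------------
-------------

Derivation:
Segment 0: (2,8) -> (2,3)
Segment 1: (2,3) -> (4,3)
Segment 2: (4,3) -> (5,3)
Segment 3: (5,3) -> (5,4)
Segment 4: (5,4) -> (5,7)
Segment 5: (5,7) -> (5,8)
Segment 6: (5,8) -> (5,10)
Segment 7: (5,10) -> (5,11)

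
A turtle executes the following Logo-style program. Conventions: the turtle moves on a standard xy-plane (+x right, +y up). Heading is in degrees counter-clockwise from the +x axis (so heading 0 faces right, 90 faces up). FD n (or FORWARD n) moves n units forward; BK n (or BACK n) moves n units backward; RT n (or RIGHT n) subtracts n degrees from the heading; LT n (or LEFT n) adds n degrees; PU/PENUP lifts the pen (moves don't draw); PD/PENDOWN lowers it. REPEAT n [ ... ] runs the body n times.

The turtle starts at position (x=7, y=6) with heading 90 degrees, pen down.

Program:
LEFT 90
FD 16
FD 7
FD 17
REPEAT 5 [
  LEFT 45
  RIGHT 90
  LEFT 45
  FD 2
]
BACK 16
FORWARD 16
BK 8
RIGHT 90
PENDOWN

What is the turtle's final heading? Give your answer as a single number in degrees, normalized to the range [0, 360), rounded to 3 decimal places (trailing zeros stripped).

Answer: 90

Derivation:
Executing turtle program step by step:
Start: pos=(7,6), heading=90, pen down
LT 90: heading 90 -> 180
FD 16: (7,6) -> (-9,6) [heading=180, draw]
FD 7: (-9,6) -> (-16,6) [heading=180, draw]
FD 17: (-16,6) -> (-33,6) [heading=180, draw]
REPEAT 5 [
  -- iteration 1/5 --
  LT 45: heading 180 -> 225
  RT 90: heading 225 -> 135
  LT 45: heading 135 -> 180
  FD 2: (-33,6) -> (-35,6) [heading=180, draw]
  -- iteration 2/5 --
  LT 45: heading 180 -> 225
  RT 90: heading 225 -> 135
  LT 45: heading 135 -> 180
  FD 2: (-35,6) -> (-37,6) [heading=180, draw]
  -- iteration 3/5 --
  LT 45: heading 180 -> 225
  RT 90: heading 225 -> 135
  LT 45: heading 135 -> 180
  FD 2: (-37,6) -> (-39,6) [heading=180, draw]
  -- iteration 4/5 --
  LT 45: heading 180 -> 225
  RT 90: heading 225 -> 135
  LT 45: heading 135 -> 180
  FD 2: (-39,6) -> (-41,6) [heading=180, draw]
  -- iteration 5/5 --
  LT 45: heading 180 -> 225
  RT 90: heading 225 -> 135
  LT 45: heading 135 -> 180
  FD 2: (-41,6) -> (-43,6) [heading=180, draw]
]
BK 16: (-43,6) -> (-27,6) [heading=180, draw]
FD 16: (-27,6) -> (-43,6) [heading=180, draw]
BK 8: (-43,6) -> (-35,6) [heading=180, draw]
RT 90: heading 180 -> 90
PD: pen down
Final: pos=(-35,6), heading=90, 11 segment(s) drawn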